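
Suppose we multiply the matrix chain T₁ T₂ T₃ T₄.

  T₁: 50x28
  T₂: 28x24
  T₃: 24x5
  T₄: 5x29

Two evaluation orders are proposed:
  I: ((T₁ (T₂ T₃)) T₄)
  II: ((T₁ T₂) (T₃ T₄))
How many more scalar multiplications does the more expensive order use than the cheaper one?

Order I = ((T₁ (T₂ T₃)) T₄): (T₂ T₃): 28×24 by 24×5 → 28×5, cost 28·24·5 = 3360; (T₁ (T₂ T₃)): 50×28 by 28×5 → 50×5, cost 50·28·5 = 7000; cumulative 10360; ((T₁ (T₂ T₃)) T₄): 50×5 by 5×29 → 50×29, cost 50·5·29 = 7250; cumulative 17610. Total 17610.
Order II = ((T₁ T₂) (T₃ T₄)): (T₁ T₂): 50×28 by 28×24 → 50×24, cost 50·28·24 = 33600; (T₃ T₄): 24×5 by 5×29 → 24×29, cost 24·5·29 = 3480; ((T₁ T₂) (T₃ T₄)): 50×24 by 24×29 → 50×29, cost 50·24·29 = 34800; cumulative 71880. Total 71880.
Difference: |17610 − 71880| = 54270.

54270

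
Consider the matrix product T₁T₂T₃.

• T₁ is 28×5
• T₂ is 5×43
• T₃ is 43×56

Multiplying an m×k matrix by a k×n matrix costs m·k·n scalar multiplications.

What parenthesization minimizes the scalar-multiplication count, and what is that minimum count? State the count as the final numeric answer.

19880

(T₁(T₂T₃)): cost 19880.
((T₁T₂)T₃): cost 73444.
Optimal: (T₁(T₂T₃)) with cost 19880.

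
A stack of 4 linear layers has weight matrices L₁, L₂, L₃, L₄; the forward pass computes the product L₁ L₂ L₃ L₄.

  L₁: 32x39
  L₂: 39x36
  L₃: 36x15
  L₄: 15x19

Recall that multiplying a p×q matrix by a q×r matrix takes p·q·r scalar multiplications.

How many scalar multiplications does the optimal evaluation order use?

48900

Adjacent pairs: L₁L₂ = 32·39·36 = 44928; L₂L₃ = 39·36·15 = 21060; L₃L₄ = 36·15·19 = 10260.
Length 3: L₁..L₃: k=1: 0+21060+32·39·15=39780; k=2: 44928+0+32·36·15=62208 → min 39780 | L₂..L₄: k=2: 0+10260+39·36·19=36936; k=3: 21060+0+39·15·19=32175 → min 32175.
Length 4: L₁..L₄: k=1: 0+32175+32·39·19=55887; k=2: 44928+10260+32·36·19=77076; k=3: 39780+0+32·15·19=48900 → min 48900.
Optimal order: ((L₁ (L₂ L₃)) L₄) with cost 48900.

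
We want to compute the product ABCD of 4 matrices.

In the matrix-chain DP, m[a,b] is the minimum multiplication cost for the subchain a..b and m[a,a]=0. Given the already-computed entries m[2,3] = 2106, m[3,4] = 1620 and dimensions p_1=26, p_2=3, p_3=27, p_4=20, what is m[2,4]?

m[2,4] = min over k∈[2,3] of m[2,k]+m[k+1,4]+p_{1}·p_k·p_{4}.
k=2: 0 + 1620 + 26·3·20 = 3180; k=3: 2106 + 0 + 26·27·20 = 16146.
Minimum: 3180 at k=2.

3180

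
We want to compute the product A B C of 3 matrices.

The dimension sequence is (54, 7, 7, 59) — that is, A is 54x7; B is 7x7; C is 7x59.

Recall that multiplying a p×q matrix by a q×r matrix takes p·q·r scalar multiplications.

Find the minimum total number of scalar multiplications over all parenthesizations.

Order (A (B C)): (B C): 7×7 by 7×59 → 7×59, cost 7·7·59 = 2891; (A (B C)): 54×7 by 7×59 → 54×59, cost 54·7·59 = 22302; cumulative 25193. Total 25193.
Order ((A B) C): (A B): 54×7 by 7×7 → 54×7, cost 54·7·7 = 2646; ((A B) C): 54×7 by 7×59 → 54×59, cost 54·7·59 = 22302; cumulative 24948. Total 24948.
Minimum: 24948.

24948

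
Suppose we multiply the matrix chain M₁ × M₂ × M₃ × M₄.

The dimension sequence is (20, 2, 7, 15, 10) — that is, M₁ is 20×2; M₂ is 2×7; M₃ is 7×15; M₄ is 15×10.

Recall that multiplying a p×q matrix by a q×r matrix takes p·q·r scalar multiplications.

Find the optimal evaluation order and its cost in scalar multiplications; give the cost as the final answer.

Adjacent pairs: M₁M₂ = 20·2·7 = 280; M₂M₃ = 2·7·15 = 210; M₃M₄ = 7·15·10 = 1050.
Length 3: M₁..M₃: k=1: 0+210+20·2·15=810; k=2: 280+0+20·7·15=2380 → min 810 | M₂..M₄: k=2: 0+1050+2·7·10=1190; k=3: 210+0+2·15·10=510 → min 510.
Length 4: M₁..M₄: k=1: 0+510+20·2·10=910; k=2: 280+1050+20·7·10=2730; k=3: 810+0+20·15·10=3810 → min 910.
Optimal parenthesization: (M₁ × ((M₂ × M₃) × M₄)) with cost 910.

910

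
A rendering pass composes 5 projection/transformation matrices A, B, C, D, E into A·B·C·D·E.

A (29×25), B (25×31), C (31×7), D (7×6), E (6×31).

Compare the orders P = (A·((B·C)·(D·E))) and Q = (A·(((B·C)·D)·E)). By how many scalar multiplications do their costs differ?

Order P = (A·((B·C)·(D·E))): (B·C): 25×31 by 31×7 → 25×7, cost 25·31·7 = 5425; (D·E): 7×6 by 6×31 → 7×31, cost 7·6·31 = 1302; ((B·C)·(D·E)): 25×7 by 7×31 → 25×31, cost 25·7·31 = 5425; cumulative 12152; (A·((B·C)·(D·E))): 29×25 by 25×31 → 29×31, cost 29·25·31 = 22475; cumulative 34627. Total 34627.
Order Q = (A·(((B·C)·D)·E)): (B·C): 25×31 by 31×7 → 25×7, cost 25·31·7 = 5425; ((B·C)·D): 25×7 by 7×6 → 25×6, cost 25·7·6 = 1050; cumulative 6475; (((B·C)·D)·E): 25×6 by 6×31 → 25×31, cost 25·6·31 = 4650; cumulative 11125; (A·(((B·C)·D)·E)): 29×25 by 25×31 → 29×31, cost 29·25·31 = 22475; cumulative 33600. Total 33600.
Difference: |34627 − 33600| = 1027.

1027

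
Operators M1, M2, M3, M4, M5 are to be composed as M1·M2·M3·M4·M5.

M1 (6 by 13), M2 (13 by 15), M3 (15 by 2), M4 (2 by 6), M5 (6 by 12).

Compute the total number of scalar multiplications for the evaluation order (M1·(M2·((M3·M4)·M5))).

(M3·M4): 15×2 by 2×6 → 15×6, cost 15·2·6 = 180
((M3·M4)·M5): 15×6 by 6×12 → 15×12, cost 15·6·12 = 1080; cumulative 1260
(M2·((M3·M4)·M5)): 13×15 by 15×12 → 13×12, cost 13·15·12 = 2340; cumulative 3600
(M1·(M2·((M3·M4)·M5))): 6×13 by 13×12 → 6×12, cost 6·13·12 = 936; cumulative 4536
Total: 4536 scalar multiplications.

4536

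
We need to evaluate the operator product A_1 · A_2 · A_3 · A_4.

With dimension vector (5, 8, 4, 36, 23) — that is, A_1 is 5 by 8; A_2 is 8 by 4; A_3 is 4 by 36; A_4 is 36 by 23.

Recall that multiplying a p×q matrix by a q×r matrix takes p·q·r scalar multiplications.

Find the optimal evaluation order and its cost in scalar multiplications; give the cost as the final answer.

Adjacent pairs: A_1A_2 = 5·8·4 = 160; A_2A_3 = 8·4·36 = 1152; A_3A_4 = 4·36·23 = 3312.
Length 3: A_1..A_3: k=1: 0+1152+5·8·36=2592; k=2: 160+0+5·4·36=880 → min 880 | A_2..A_4: k=2: 0+3312+8·4·23=4048; k=3: 1152+0+8·36·23=7776 → min 4048.
Length 4: A_1..A_4: k=1: 0+4048+5·8·23=4968; k=2: 160+3312+5·4·23=3932; k=3: 880+0+5·36·23=5020 → min 3932.
Optimal parenthesization: ((A_1 · A_2) · (A_3 · A_4)) with cost 3932.

3932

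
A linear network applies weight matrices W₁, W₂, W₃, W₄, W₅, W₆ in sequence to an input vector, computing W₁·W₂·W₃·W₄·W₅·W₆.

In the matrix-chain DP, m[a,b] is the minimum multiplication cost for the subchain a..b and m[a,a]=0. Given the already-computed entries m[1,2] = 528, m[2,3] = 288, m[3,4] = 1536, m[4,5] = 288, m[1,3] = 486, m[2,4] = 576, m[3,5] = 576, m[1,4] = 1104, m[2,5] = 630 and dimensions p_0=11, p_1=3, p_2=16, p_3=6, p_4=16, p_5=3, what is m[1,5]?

m[1,5] = min over k∈[1,4] of m[1,k]+m[k+1,5]+p_{0}·p_k·p_{5}.
k=1: 0 + 630 + 11·3·3 = 729; k=2: 528 + 576 + 11·16·3 = 1632; k=3: 486 + 288 + 11·6·3 = 972; k=4: 1104 + 0 + 11·16·3 = 1632.
Minimum: 729 at k=1.

729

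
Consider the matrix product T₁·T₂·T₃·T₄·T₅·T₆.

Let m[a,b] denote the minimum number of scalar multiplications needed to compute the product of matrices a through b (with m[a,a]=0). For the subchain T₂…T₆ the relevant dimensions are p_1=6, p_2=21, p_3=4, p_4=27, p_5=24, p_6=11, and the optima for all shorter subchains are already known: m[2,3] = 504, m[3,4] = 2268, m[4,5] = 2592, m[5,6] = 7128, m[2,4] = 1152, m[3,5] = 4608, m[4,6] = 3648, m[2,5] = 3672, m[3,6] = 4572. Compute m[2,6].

4416

m[2,6] = min over k∈[2,5] of m[2,k]+m[k+1,6]+p_{1}·p_k·p_{6}.
k=2: 0 + 4572 + 6·21·11 = 5958; k=3: 504 + 3648 + 6·4·11 = 4416; k=4: 1152 + 7128 + 6·27·11 = 10062; k=5: 3672 + 0 + 6·24·11 = 5256.
Minimum: 4416 at k=3.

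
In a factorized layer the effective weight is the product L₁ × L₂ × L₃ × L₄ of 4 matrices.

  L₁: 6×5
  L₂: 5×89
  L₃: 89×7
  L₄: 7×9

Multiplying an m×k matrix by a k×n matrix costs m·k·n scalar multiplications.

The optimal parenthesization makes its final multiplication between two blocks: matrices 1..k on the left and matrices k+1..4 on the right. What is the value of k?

1

Adjacent pairs: L₁L₂ = 6·5·89 = 2670; L₂L₃ = 5·89·7 = 3115; L₃L₄ = 89·7·9 = 5607.
Length 3: L₁..L₃: k=1: 0+3115+6·5·7=3325; k=2: 2670+0+6·89·7=6408 → min 3325 | L₂..L₄: k=2: 0+5607+5·89·9=9612; k=3: 3115+0+5·7·9=3430 → min 3430.
Top-level splits: k=1: (L₁..L₁)·(L₂..L₄) → 0+3430+6·5·9 = 3700; k=2: (L₁..L₂)·(L₃..L₄) → 2670+5607+6·89·9 = 13083; k=3: (L₁..L₃)·(L₄..L₄) → 3325+0+6·7·9 = 3703.
Best split is after L₁, i.e. k = 1.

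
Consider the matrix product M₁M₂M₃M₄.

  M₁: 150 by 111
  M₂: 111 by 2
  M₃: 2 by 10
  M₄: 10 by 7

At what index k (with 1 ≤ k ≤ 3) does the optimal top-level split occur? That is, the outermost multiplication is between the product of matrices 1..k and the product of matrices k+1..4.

Adjacent pairs: M₁M₂ = 150·111·2 = 33300; M₂M₃ = 111·2·10 = 2220; M₃M₄ = 2·10·7 = 140.
Length 3: M₁..M₃: k=1: 0+2220+150·111·10=168720; k=2: 33300+0+150·2·10=36300 → min 36300 | M₂..M₄: k=2: 0+140+111·2·7=1694; k=3: 2220+0+111·10·7=9990 → min 1694.
Top-level splits: k=1: (M₁..M₁)·(M₂..M₄) → 0+1694+150·111·7 = 118244; k=2: (M₁..M₂)·(M₃..M₄) → 33300+140+150·2·7 = 35540; k=3: (M₁..M₃)·(M₄..M₄) → 36300+0+150·10·7 = 46800.
Best split is after M₂, i.e. k = 2.

2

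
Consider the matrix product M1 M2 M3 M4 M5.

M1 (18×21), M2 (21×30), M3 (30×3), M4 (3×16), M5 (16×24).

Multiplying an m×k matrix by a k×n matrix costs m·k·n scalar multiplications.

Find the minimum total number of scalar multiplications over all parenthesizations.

5472

Adjacent pairs: M1M2 = 18·21·30 = 11340; M2M3 = 21·30·3 = 1890; M3M4 = 30·3·16 = 1440; M4M5 = 3·16·24 = 1152.
Length 3: M1..M3: k=1: 0+1890+18·21·3=3024; k=2: 11340+0+18·30·3=12960 → min 3024 | M2..M4: k=2: 0+1440+21·30·16=11520; k=3: 1890+0+21·3·16=2898 → min 2898 | M3..M5: k=3: 0+1152+30·3·24=3312; k=4: 1440+0+30·16·24=12960 → min 3312.
Length 4: M1..M4: k=1: 0+2898+18·21·16=8946; k=2: 11340+1440+18·30·16=21420; k=3: 3024+0+18·3·16=3888 → min 3888 | M2..M5: k=2: 0+3312+21·30·24=18432; k=3: 1890+1152+21·3·24=4554; k=4: 2898+0+21·16·24=10962 → min 4554.
Length 5: M1..M5: k=1: 0+4554+18·21·24=13626; k=2: 11340+3312+18·30·24=27612; k=3: 3024+1152+18·3·24=5472; k=4: 3888+0+18·16·24=10800 → min 5472.
Optimal order: ((M1 (M2 M3)) (M4 M5)) with cost 5472.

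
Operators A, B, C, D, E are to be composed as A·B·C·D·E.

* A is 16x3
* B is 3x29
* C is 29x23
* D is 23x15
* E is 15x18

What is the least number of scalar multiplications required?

Adjacent pairs: AB = 16·3·29 = 1392; BC = 3·29·23 = 2001; CD = 29·23·15 = 10005; DE = 23·15·18 = 6210.
Length 3: A..C: k=1: 0+2001+16·3·23=3105; k=2: 1392+0+16·29·23=12064 → min 3105 | B..D: k=2: 0+10005+3·29·15=11310; k=3: 2001+0+3·23·15=3036 → min 3036 | C..E: k=3: 0+6210+29·23·18=18216; k=4: 10005+0+29·15·18=17835 → min 17835.
Length 4: A..D: k=1: 0+3036+16·3·15=3756; k=2: 1392+10005+16·29·15=18357; k=3: 3105+0+16·23·15=8625 → min 3756 | B..E: k=2: 0+17835+3·29·18=19401; k=3: 2001+6210+3·23·18=9453; k=4: 3036+0+3·15·18=3846 → min 3846.
Length 5: A..E: k=1: 0+3846+16·3·18=4710; k=2: 1392+17835+16·29·18=27579; k=3: 3105+6210+16·23·18=15939; k=4: 3756+0+16·15·18=8076 → min 4710.
Optimal order: (A·(((B·C)·D)·E)) with cost 4710.

4710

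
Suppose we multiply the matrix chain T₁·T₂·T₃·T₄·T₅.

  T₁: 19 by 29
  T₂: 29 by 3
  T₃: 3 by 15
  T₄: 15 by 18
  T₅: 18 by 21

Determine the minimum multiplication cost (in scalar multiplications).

4794

Adjacent pairs: T₁T₂ = 19·29·3 = 1653; T₂T₃ = 29·3·15 = 1305; T₃T₄ = 3·15·18 = 810; T₄T₅ = 15·18·21 = 5670.
Length 3: T₁..T₃: k=1: 0+1305+19·29·15=9570; k=2: 1653+0+19·3·15=2508 → min 2508 | T₂..T₄: k=2: 0+810+29·3·18=2376; k=3: 1305+0+29·15·18=9135 → min 2376 | T₃..T₅: k=3: 0+5670+3·15·21=6615; k=4: 810+0+3·18·21=1944 → min 1944.
Length 4: T₁..T₄: k=1: 0+2376+19·29·18=12294; k=2: 1653+810+19·3·18=3489; k=3: 2508+0+19·15·18=7638 → min 3489 | T₂..T₅: k=2: 0+1944+29·3·21=3771; k=3: 1305+5670+29·15·21=16110; k=4: 2376+0+29·18·21=13338 → min 3771.
Length 5: T₁..T₅: k=1: 0+3771+19·29·21=15342; k=2: 1653+1944+19·3·21=4794; k=3: 2508+5670+19·15·21=14163; k=4: 3489+0+19·18·21=10671 → min 4794.
Optimal order: ((T₁·T₂)·((T₃·T₄)·T₅)) with cost 4794.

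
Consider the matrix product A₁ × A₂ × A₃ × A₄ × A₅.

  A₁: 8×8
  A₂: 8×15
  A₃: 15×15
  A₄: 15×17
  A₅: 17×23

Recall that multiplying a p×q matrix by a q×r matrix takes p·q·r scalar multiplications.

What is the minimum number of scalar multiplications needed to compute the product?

7928

Adjacent pairs: A₁A₂ = 8·8·15 = 960; A₂A₃ = 8·15·15 = 1800; A₃A₄ = 15·15·17 = 3825; A₄A₅ = 15·17·23 = 5865.
Length 3: A₁..A₃: k=1: 0+1800+8·8·15=2760; k=2: 960+0+8·15·15=2760 → min 2760 | A₂..A₄: k=2: 0+3825+8·15·17=5865; k=3: 1800+0+8·15·17=3840 → min 3840 | A₃..A₅: k=3: 0+5865+15·15·23=11040; k=4: 3825+0+15·17·23=9690 → min 9690.
Length 4: A₁..A₄: k=1: 0+3840+8·8·17=4928; k=2: 960+3825+8·15·17=6825; k=3: 2760+0+8·15·17=4800 → min 4800 | A₂..A₅: k=2: 0+9690+8·15·23=12450; k=3: 1800+5865+8·15·23=10425; k=4: 3840+0+8·17·23=6968 → min 6968.
Length 5: A₁..A₅: k=1: 0+6968+8·8·23=8440; k=2: 960+9690+8·15·23=13410; k=3: 2760+5865+8·15·23=11385; k=4: 4800+0+8·17·23=7928 → min 7928.
Optimal order: (((A₁ × (A₂ × A₃)) × A₄) × A₅) with cost 7928.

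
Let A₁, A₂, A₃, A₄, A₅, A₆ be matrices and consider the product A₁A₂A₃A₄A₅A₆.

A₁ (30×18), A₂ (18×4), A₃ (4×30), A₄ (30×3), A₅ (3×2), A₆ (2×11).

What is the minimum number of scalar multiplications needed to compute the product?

Adjacent pairs: A₁A₂ = 30·18·4 = 2160; A₂A₃ = 18·4·30 = 2160; A₃A₄ = 4·30·3 = 360; A₄A₅ = 30·3·2 = 180; A₅A₆ = 3·2·11 = 66.
Length 3: A₁..A₃: k=1: 0+2160+30·18·30=18360; k=2: 2160+0+30·4·30=5760 → min 5760 | A₂..A₄: k=2: 0+360+18·4·3=576; k=3: 2160+0+18·30·3=3780 → min 576 | A₃..A₅: k=3: 0+180+4·30·2=420; k=4: 360+0+4·3·2=384 → min 384 | A₄..A₆: k=4: 0+66+30·3·11=1056; k=5: 180+0+30·2·11=840 → min 840.
Length 4: A₁..A₄: k=1: 0+576+30·18·3=2196; k=2: 2160+360+30·4·3=2880; k=3: 5760+0+30·30·3=8460 → min 2196 | A₂..A₅: k=2: 0+384+18·4·2=528; k=3: 2160+180+18·30·2=3420; k=4: 576+0+18·3·2=684 → min 528 | A₃..A₆: k=3: 0+840+4·30·11=2160; k=4: 360+66+4·3·11=558; k=5: 384+0+4·2·11=472 → min 472.
Length 5: A₁..A₅: k=1: 0+528+30·18·2=1608; k=2: 2160+384+30·4·2=2784; k=3: 5760+180+30·30·2=7740; k=4: 2196+0+30·3·2=2376 → min 1608 | A₂..A₆: k=2: 0+472+18·4·11=1264; k=3: 2160+840+18·30·11=8940; k=4: 576+66+18·3·11=1236; k=5: 528+0+18·2·11=924 → min 924.
Length 6: A₁..A₆: k=1: 0+924+30·18·11=6864; k=2: 2160+472+30·4·11=3952; k=3: 5760+840+30·30·11=16500; k=4: 2196+66+30·3·11=3252; k=5: 1608+0+30·2·11=2268 → min 2268.
Optimal order: ((A₁(A₂((A₃A₄)A₅)))A₆) with cost 2268.

2268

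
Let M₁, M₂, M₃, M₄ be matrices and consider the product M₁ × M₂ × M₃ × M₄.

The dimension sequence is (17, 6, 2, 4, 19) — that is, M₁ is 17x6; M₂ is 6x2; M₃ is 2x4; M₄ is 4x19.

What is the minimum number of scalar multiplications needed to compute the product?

1002

Adjacent pairs: M₁M₂ = 17·6·2 = 204; M₂M₃ = 6·2·4 = 48; M₃M₄ = 2·4·19 = 152.
Length 3: M₁..M₃: k=1: 0+48+17·6·4=456; k=2: 204+0+17·2·4=340 → min 340 | M₂..M₄: k=2: 0+152+6·2·19=380; k=3: 48+0+6·4·19=504 → min 380.
Length 4: M₁..M₄: k=1: 0+380+17·6·19=2318; k=2: 204+152+17·2·19=1002; k=3: 340+0+17·4·19=1632 → min 1002.
Optimal order: ((M₁ × M₂) × (M₃ × M₄)) with cost 1002.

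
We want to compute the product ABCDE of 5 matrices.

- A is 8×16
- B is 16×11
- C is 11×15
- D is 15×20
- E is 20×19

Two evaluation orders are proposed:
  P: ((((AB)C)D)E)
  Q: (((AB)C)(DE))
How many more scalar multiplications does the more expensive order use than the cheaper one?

Order P = ((((AB)C)D)E): (AB): 8×16 by 16×11 → 8×11, cost 8·16·11 = 1408; ((AB)C): 8×11 by 11×15 → 8×15, cost 8·11·15 = 1320; cumulative 2728; (((AB)C)D): 8×15 by 15×20 → 8×20, cost 8·15·20 = 2400; cumulative 5128; ((((AB)C)D)E): 8×20 by 20×19 → 8×19, cost 8·20·19 = 3040; cumulative 8168. Total 8168.
Order Q = (((AB)C)(DE)): (AB): 8×16 by 16×11 → 8×11, cost 8·16·11 = 1408; ((AB)C): 8×11 by 11×15 → 8×15, cost 8·11·15 = 1320; cumulative 2728; (DE): 15×20 by 20×19 → 15×19, cost 15·20·19 = 5700; (((AB)C)(DE)): 8×15 by 15×19 → 8×19, cost 8·15·19 = 2280; cumulative 10708. Total 10708.
Difference: |8168 − 10708| = 2540.

2540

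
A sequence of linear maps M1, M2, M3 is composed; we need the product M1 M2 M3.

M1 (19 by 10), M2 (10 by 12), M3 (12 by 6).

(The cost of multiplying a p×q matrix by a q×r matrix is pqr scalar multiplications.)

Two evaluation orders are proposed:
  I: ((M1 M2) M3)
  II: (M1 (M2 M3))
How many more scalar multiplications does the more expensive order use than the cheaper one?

Order I = ((M1 M2) M3): (M1 M2): 19×10 by 10×12 → 19×12, cost 19·10·12 = 2280; ((M1 M2) M3): 19×12 by 12×6 → 19×6, cost 19·12·6 = 1368; cumulative 3648. Total 3648.
Order II = (M1 (M2 M3)): (M2 M3): 10×12 by 12×6 → 10×6, cost 10·12·6 = 720; (M1 (M2 M3)): 19×10 by 10×6 → 19×6, cost 19·10·6 = 1140; cumulative 1860. Total 1860.
Difference: |3648 − 1860| = 1788.

1788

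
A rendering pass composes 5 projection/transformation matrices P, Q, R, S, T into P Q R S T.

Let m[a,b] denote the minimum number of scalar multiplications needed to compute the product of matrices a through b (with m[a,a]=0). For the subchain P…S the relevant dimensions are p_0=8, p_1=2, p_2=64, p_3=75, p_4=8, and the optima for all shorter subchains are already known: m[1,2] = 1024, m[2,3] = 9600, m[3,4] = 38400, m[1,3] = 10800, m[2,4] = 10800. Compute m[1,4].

10928

m[1,4] = min over k∈[1,3] of m[1,k]+m[k+1,4]+p_{0}·p_k·p_{4}.
k=1: 0 + 10800 + 8·2·8 = 10928; k=2: 1024 + 38400 + 8·64·8 = 43520; k=3: 10800 + 0 + 8·75·8 = 15600.
Minimum: 10928 at k=1.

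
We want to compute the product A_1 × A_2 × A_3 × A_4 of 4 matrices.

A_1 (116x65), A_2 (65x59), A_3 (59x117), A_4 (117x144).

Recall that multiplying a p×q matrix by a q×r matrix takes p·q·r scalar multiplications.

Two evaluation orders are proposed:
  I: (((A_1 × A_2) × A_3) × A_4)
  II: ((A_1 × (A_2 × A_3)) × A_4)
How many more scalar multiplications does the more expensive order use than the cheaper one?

Order I = (((A_1 × A_2) × A_3) × A_4): (A_1 × A_2): 116×65 by 65×59 → 116×59, cost 116·65·59 = 444860; ((A_1 × A_2) × A_3): 116×59 by 59×117 → 116×117, cost 116·59·117 = 800748; cumulative 1245608; (((A_1 × A_2) × A_3) × A_4): 116×117 by 117×144 → 116×144, cost 116·117·144 = 1954368; cumulative 3199976. Total 3199976.
Order II = ((A_1 × (A_2 × A_3)) × A_4): (A_2 × A_3): 65×59 by 59×117 → 65×117, cost 65·59·117 = 448695; (A_1 × (A_2 × A_3)): 116×65 by 65×117 → 116×117, cost 116·65·117 = 882180; cumulative 1330875; ((A_1 × (A_2 × A_3)) × A_4): 116×117 by 117×144 → 116×144, cost 116·117·144 = 1954368; cumulative 3285243. Total 3285243.
Difference: |3199976 − 3285243| = 85267.

85267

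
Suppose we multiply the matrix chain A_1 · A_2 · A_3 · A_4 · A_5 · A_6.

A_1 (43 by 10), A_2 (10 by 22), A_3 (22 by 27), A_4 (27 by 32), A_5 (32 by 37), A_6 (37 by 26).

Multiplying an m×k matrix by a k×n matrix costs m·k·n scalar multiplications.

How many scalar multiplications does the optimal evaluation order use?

Adjacent pairs: A_1A_2 = 43·10·22 = 9460; A_2A_3 = 10·22·27 = 5940; A_3A_4 = 22·27·32 = 19008; A_4A_5 = 27·32·37 = 31968; A_5A_6 = 32·37·26 = 30784.
Length 3: A_1..A_3: k=1: 0+5940+43·10·27=17550; k=2: 9460+0+43·22·27=35002 → min 17550 | A_2..A_4: k=2: 0+19008+10·22·32=26048; k=3: 5940+0+10·27·32=14580 → min 14580 | A_3..A_5: k=3: 0+31968+22·27·37=53946; k=4: 19008+0+22·32·37=45056 → min 45056 | A_4..A_6: k=4: 0+30784+27·32·26=53248; k=5: 31968+0+27·37·26=57942 → min 53248.
Length 4: A_1..A_4: k=1: 0+14580+43·10·32=28340; k=2: 9460+19008+43·22·32=58740; k=3: 17550+0+43·27·32=54702 → min 28340 | A_2..A_5: k=2: 0+45056+10·22·37=53196; k=3: 5940+31968+10·27·37=47898; k=4: 14580+0+10·32·37=26420 → min 26420 | A_3..A_6: k=3: 0+53248+22·27·26=68692; k=4: 19008+30784+22·32·26=68096; k=5: 45056+0+22·37·26=66220 → min 66220.
Length 5: A_1..A_5: k=1: 0+26420+43·10·37=42330; k=2: 9460+45056+43·22·37=89518; k=3: 17550+31968+43·27·37=92475; k=4: 28340+0+43·32·37=79252 → min 42330 | A_2..A_6: k=2: 0+66220+10·22·26=71940; k=3: 5940+53248+10·27·26=66208; k=4: 14580+30784+10·32·26=53684; k=5: 26420+0+10·37·26=36040 → min 36040.
Length 6: A_1..A_6: k=1: 0+36040+43·10·26=47220; k=2: 9460+66220+43·22·26=100276; k=3: 17550+53248+43·27·26=100984; k=4: 28340+30784+43·32·26=94900; k=5: 42330+0+43·37·26=83696 → min 47220.
Optimal order: (A_1 · ((((A_2 · A_3) · A_4) · A_5) · A_6)) with cost 47220.

47220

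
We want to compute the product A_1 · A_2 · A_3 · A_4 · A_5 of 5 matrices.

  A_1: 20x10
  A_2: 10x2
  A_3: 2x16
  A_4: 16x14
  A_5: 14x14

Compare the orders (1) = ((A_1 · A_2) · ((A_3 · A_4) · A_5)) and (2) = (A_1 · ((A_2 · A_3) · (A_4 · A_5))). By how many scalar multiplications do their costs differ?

6696

Order (1) = ((A_1 · A_2) · ((A_3 · A_4) · A_5)): (A_1 · A_2): 20×10 by 10×2 → 20×2, cost 20·10·2 = 400; (A_3 · A_4): 2×16 by 16×14 → 2×14, cost 2·16·14 = 448; ((A_3 · A_4) · A_5): 2×14 by 14×14 → 2×14, cost 2·14·14 = 392; cumulative 840; ((A_1 · A_2) · ((A_3 · A_4) · A_5)): 20×2 by 2×14 → 20×14, cost 20·2·14 = 560; cumulative 1800. Total 1800.
Order (2) = (A_1 · ((A_2 · A_3) · (A_4 · A_5))): (A_2 · A_3): 10×2 by 2×16 → 10×16, cost 10·2·16 = 320; (A_4 · A_5): 16×14 by 14×14 → 16×14, cost 16·14·14 = 3136; ((A_2 · A_3) · (A_4 · A_5)): 10×16 by 16×14 → 10×14, cost 10·16·14 = 2240; cumulative 5696; (A_1 · ((A_2 · A_3) · (A_4 · A_5))): 20×10 by 10×14 → 20×14, cost 20·10·14 = 2800; cumulative 8496. Total 8496.
Difference: |1800 − 8496| = 6696.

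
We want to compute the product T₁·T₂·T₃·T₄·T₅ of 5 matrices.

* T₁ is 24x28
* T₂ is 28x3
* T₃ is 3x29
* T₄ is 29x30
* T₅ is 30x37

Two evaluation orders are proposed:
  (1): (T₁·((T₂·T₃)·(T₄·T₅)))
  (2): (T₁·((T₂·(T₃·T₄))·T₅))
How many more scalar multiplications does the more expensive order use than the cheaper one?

28460

Order (1) = (T₁·((T₂·T₃)·(T₄·T₅))): (T₂·T₃): 28×3 by 3×29 → 28×29, cost 28·3·29 = 2436; (T₄·T₅): 29×30 by 30×37 → 29×37, cost 29·30·37 = 32190; ((T₂·T₃)·(T₄·T₅)): 28×29 by 29×37 → 28×37, cost 28·29·37 = 30044; cumulative 64670; (T₁·((T₂·T₃)·(T₄·T₅))): 24×28 by 28×37 → 24×37, cost 24·28·37 = 24864; cumulative 89534. Total 89534.
Order (2) = (T₁·((T₂·(T₃·T₄))·T₅)): (T₃·T₄): 3×29 by 29×30 → 3×30, cost 3·29·30 = 2610; (T₂·(T₃·T₄)): 28×3 by 3×30 → 28×30, cost 28·3·30 = 2520; cumulative 5130; ((T₂·(T₃·T₄))·T₅): 28×30 by 30×37 → 28×37, cost 28·30·37 = 31080; cumulative 36210; (T₁·((T₂·(T₃·T₄))·T₅)): 24×28 by 28×37 → 24×37, cost 24·28·37 = 24864; cumulative 61074. Total 61074.
Difference: |89534 − 61074| = 28460.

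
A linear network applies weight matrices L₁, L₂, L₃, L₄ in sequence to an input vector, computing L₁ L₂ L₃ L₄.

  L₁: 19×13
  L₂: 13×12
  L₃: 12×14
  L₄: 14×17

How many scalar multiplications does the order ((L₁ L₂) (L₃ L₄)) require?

(L₁ L₂): 19×13 by 13×12 → 19×12, cost 19·13·12 = 2964
(L₃ L₄): 12×14 by 14×17 → 12×17, cost 12·14·17 = 2856
((L₁ L₂) (L₃ L₄)): 19×12 by 12×17 → 19×17, cost 19·12·17 = 3876; cumulative 9696
Total: 9696 scalar multiplications.

9696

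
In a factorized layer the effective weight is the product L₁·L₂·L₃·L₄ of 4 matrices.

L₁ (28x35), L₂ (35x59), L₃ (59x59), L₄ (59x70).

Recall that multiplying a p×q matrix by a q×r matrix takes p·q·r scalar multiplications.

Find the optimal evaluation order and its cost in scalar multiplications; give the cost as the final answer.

Adjacent pairs: L₁L₂ = 28·35·59 = 57820; L₂L₃ = 35·59·59 = 121835; L₃L₄ = 59·59·70 = 243670.
Length 3: L₁..L₃: k=1: 0+121835+28·35·59=179655; k=2: 57820+0+28·59·59=155288 → min 155288 | L₂..L₄: k=2: 0+243670+35·59·70=388220; k=3: 121835+0+35·59·70=266385 → min 266385.
Length 4: L₁..L₄: k=1: 0+266385+28·35·70=334985; k=2: 57820+243670+28·59·70=417130; k=3: 155288+0+28·59·70=270928 → min 270928.
Optimal parenthesization: (((L₁·L₂)·L₃)·L₄) with cost 270928.

270928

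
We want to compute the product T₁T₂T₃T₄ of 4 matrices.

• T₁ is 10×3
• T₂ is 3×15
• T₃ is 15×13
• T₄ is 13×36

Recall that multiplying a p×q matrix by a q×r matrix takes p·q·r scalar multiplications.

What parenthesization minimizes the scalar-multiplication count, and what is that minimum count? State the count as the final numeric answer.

3069

Adjacent pairs: T₁T₂ = 10·3·15 = 450; T₂T₃ = 3·15·13 = 585; T₃T₄ = 15·13·36 = 7020.
Length 3: T₁..T₃: k=1: 0+585+10·3·13=975; k=2: 450+0+10·15·13=2400 → min 975 | T₂..T₄: k=2: 0+7020+3·15·36=8640; k=3: 585+0+3·13·36=1989 → min 1989.
Length 4: T₁..T₄: k=1: 0+1989+10·3·36=3069; k=2: 450+7020+10·15·36=12870; k=3: 975+0+10·13·36=5655 → min 3069.
Optimal parenthesization: (T₁((T₂T₃)T₄)) with cost 3069.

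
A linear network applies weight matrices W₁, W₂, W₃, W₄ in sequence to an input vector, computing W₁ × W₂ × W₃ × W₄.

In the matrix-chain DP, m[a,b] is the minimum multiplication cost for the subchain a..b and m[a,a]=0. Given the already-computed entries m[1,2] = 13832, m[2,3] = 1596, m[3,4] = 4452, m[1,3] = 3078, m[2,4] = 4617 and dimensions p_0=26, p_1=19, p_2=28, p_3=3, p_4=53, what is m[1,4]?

7212

m[1,4] = min over k∈[1,3] of m[1,k]+m[k+1,4]+p_{0}·p_k·p_{4}.
k=1: 0 + 4617 + 26·19·53 = 30799; k=2: 13832 + 4452 + 26·28·53 = 56868; k=3: 3078 + 0 + 26·3·53 = 7212.
Minimum: 7212 at k=3.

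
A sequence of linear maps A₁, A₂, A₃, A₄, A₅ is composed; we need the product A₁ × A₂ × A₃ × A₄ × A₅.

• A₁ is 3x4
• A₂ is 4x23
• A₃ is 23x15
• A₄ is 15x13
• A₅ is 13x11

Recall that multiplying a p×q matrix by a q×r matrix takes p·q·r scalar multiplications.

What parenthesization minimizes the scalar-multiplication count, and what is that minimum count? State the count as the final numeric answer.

2325

Adjacent pairs: A₁A₂ = 3·4·23 = 276; A₂A₃ = 4·23·15 = 1380; A₃A₄ = 23·15·13 = 4485; A₄A₅ = 15·13·11 = 2145.
Length 3: A₁..A₃: k=1: 0+1380+3·4·15=1560; k=2: 276+0+3·23·15=1311 → min 1311 | A₂..A₄: k=2: 0+4485+4·23·13=5681; k=3: 1380+0+4·15·13=2160 → min 2160 | A₃..A₅: k=3: 0+2145+23·15·11=5940; k=4: 4485+0+23·13·11=7774 → min 5940.
Length 4: A₁..A₄: k=1: 0+2160+3·4·13=2316; k=2: 276+4485+3·23·13=5658; k=3: 1311+0+3·15·13=1896 → min 1896 | A₂..A₅: k=2: 0+5940+4·23·11=6952; k=3: 1380+2145+4·15·11=4185; k=4: 2160+0+4·13·11=2732 → min 2732.
Length 5: A₁..A₅: k=1: 0+2732+3·4·11=2864; k=2: 276+5940+3·23·11=6975; k=3: 1311+2145+3·15·11=3951; k=4: 1896+0+3·13·11=2325 → min 2325.
Optimal parenthesization: ((((A₁ × A₂) × A₃) × A₄) × A₅) with cost 2325.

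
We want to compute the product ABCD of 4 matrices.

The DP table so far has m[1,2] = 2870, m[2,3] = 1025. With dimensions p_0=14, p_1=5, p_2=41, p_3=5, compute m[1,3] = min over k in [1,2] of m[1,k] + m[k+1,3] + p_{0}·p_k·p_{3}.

1375

m[1,3] = min over k∈[1,2] of m[1,k]+m[k+1,3]+p_{0}·p_k·p_{3}.
k=1: 0 + 1025 + 14·5·5 = 1375; k=2: 2870 + 0 + 14·41·5 = 5740.
Minimum: 1375 at k=1.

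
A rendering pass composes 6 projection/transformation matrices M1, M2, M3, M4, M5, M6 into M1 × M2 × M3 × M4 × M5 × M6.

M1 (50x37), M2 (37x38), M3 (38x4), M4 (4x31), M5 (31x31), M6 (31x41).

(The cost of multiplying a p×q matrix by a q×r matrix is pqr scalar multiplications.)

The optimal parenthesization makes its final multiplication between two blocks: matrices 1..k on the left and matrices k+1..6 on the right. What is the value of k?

Adjacent pairs: M1M2 = 50·37·38 = 70300; M2M3 = 37·38·4 = 5624; M3M4 = 38·4·31 = 4712; M4M5 = 4·31·31 = 3844; M5M6 = 31·31·41 = 39401.
Length 3: M1..M3: k=1: 0+5624+50·37·4=13024; k=2: 70300+0+50·38·4=77900 → min 13024 | M2..M4: k=2: 0+4712+37·38·31=48298; k=3: 5624+0+37·4·31=10212 → min 10212 | M3..M5: k=3: 0+3844+38·4·31=8556; k=4: 4712+0+38·31·31=41230 → min 8556 | M4..M6: k=4: 0+39401+4·31·41=44485; k=5: 3844+0+4·31·41=8928 → min 8928.
Length 4: M1..M4: k=1: 0+10212+50·37·31=67562; k=2: 70300+4712+50·38·31=133912; k=3: 13024+0+50·4·31=19224 → min 19224 | M2..M5: k=2: 0+8556+37·38·31=52142; k=3: 5624+3844+37·4·31=14056; k=4: 10212+0+37·31·31=45769 → min 14056 | M3..M6: k=3: 0+8928+38·4·41=15160; k=4: 4712+39401+38·31·41=92411; k=5: 8556+0+38·31·41=56854 → min 15160.
Length 5: M1..M5: k=1: 0+14056+50·37·31=71406; k=2: 70300+8556+50·38·31=137756; k=3: 13024+3844+50·4·31=23068; k=4: 19224+0+50·31·31=67274 → min 23068 | M2..M6: k=2: 0+15160+37·38·41=72806; k=3: 5624+8928+37·4·41=20620; k=4: 10212+39401+37·31·41=96640; k=5: 14056+0+37·31·41=61083 → min 20620.
Top-level splits: k=1: (M1..M1)·(M2..M6) → 0+20620+50·37·41 = 96470; k=2: (M1..M2)·(M3..M6) → 70300+15160+50·38·41 = 163360; k=3: (M1..M3)·(M4..M6) → 13024+8928+50·4·41 = 30152; k=4: (M1..M4)·(M5..M6) → 19224+39401+50·31·41 = 122175; k=5: (M1..M5)·(M6..M6) → 23068+0+50·31·41 = 86618.
Best split is after M3, i.e. k = 3.

3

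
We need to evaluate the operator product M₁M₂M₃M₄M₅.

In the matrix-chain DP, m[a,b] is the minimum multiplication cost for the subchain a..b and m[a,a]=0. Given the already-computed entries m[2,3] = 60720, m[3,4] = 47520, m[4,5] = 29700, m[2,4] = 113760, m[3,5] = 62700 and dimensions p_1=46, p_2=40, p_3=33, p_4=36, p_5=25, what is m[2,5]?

108700

m[2,5] = min over k∈[2,4] of m[2,k]+m[k+1,5]+p_{1}·p_k·p_{5}.
k=2: 0 + 62700 + 46·40·25 = 108700; k=3: 60720 + 29700 + 46·33·25 = 128370; k=4: 113760 + 0 + 46·36·25 = 155160.
Minimum: 108700 at k=2.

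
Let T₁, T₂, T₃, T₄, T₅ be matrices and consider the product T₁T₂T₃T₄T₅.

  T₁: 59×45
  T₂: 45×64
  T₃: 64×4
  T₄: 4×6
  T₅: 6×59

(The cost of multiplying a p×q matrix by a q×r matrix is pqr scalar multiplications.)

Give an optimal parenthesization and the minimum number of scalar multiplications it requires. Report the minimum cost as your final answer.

Adjacent pairs: T₁T₂ = 59·45·64 = 169920; T₂T₃ = 45·64·4 = 11520; T₃T₄ = 64·4·6 = 1536; T₄T₅ = 4·6·59 = 1416.
Length 3: T₁..T₃: k=1: 0+11520+59·45·4=22140; k=2: 169920+0+59·64·4=185024 → min 22140 | T₂..T₄: k=2: 0+1536+45·64·6=18816; k=3: 11520+0+45·4·6=12600 → min 12600 | T₃..T₅: k=3: 0+1416+64·4·59=16520; k=4: 1536+0+64·6·59=24192 → min 16520.
Length 4: T₁..T₄: k=1: 0+12600+59·45·6=28530; k=2: 169920+1536+59·64·6=194112; k=3: 22140+0+59·4·6=23556 → min 23556 | T₂..T₅: k=2: 0+16520+45·64·59=186440; k=3: 11520+1416+45·4·59=23556; k=4: 12600+0+45·6·59=28530 → min 23556.
Length 5: T₁..T₅: k=1: 0+23556+59·45·59=180201; k=2: 169920+16520+59·64·59=409224; k=3: 22140+1416+59·4·59=37480; k=4: 23556+0+59·6·59=44442 → min 37480.
Optimal parenthesization: ((T₁(T₂T₃))(T₄T₅)) with cost 37480.

37480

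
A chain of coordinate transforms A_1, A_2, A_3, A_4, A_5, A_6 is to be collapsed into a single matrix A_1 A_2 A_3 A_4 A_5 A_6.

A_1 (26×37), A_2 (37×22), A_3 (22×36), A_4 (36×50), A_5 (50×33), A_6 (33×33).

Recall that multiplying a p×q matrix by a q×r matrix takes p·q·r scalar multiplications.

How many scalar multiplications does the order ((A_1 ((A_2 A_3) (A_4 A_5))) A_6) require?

(A_2 A_3): 37×22 by 22×36 → 37×36, cost 37·22·36 = 29304
(A_4 A_5): 36×50 by 50×33 → 36×33, cost 36·50·33 = 59400
((A_2 A_3) (A_4 A_5)): 37×36 by 36×33 → 37×33, cost 37·36·33 = 43956; cumulative 132660
(A_1 ((A_2 A_3) (A_4 A_5))): 26×37 by 37×33 → 26×33, cost 26·37·33 = 31746; cumulative 164406
((A_1 ((A_2 A_3) (A_4 A_5))) A_6): 26×33 by 33×33 → 26×33, cost 26·33·33 = 28314; cumulative 192720
Total: 192720 scalar multiplications.

192720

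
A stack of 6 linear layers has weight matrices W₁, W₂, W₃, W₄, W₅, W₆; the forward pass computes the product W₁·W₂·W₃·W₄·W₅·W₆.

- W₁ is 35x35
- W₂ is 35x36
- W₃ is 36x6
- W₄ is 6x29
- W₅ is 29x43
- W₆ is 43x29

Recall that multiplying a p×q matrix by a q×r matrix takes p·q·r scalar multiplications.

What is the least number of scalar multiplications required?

Adjacent pairs: W₁W₂ = 35·35·36 = 44100; W₂W₃ = 35·36·6 = 7560; W₃W₄ = 36·6·29 = 6264; W₄W₅ = 6·29·43 = 7482; W₅W₆ = 29·43·29 = 36163.
Length 3: W₁..W₃: k=1: 0+7560+35·35·6=14910; k=2: 44100+0+35·36·6=51660 → min 14910 | W₂..W₄: k=2: 0+6264+35·36·29=42804; k=3: 7560+0+35·6·29=13650 → min 13650 | W₃..W₅: k=3: 0+7482+36·6·43=16770; k=4: 6264+0+36·29·43=51156 → min 16770 | W₄..W₆: k=4: 0+36163+6·29·29=41209; k=5: 7482+0+6·43·29=14964 → min 14964.
Length 4: W₁..W₄: k=1: 0+13650+35·35·29=49175; k=2: 44100+6264+35·36·29=86904; k=3: 14910+0+35·6·29=21000 → min 21000 | W₂..W₅: k=2: 0+16770+35·36·43=70950; k=3: 7560+7482+35·6·43=24072; k=4: 13650+0+35·29·43=57295 → min 24072 | W₃..W₆: k=3: 0+14964+36·6·29=21228; k=4: 6264+36163+36·29·29=72703; k=5: 16770+0+36·43·29=61662 → min 21228.
Length 5: W₁..W₅: k=1: 0+24072+35·35·43=76747; k=2: 44100+16770+35·36·43=115050; k=3: 14910+7482+35·6·43=31422; k=4: 21000+0+35·29·43=64645 → min 31422 | W₂..W₆: k=2: 0+21228+35·36·29=57768; k=3: 7560+14964+35·6·29=28614; k=4: 13650+36163+35·29·29=79248; k=5: 24072+0+35·43·29=67717 → min 28614.
Length 6: W₁..W₆: k=1: 0+28614+35·35·29=64139; k=2: 44100+21228+35·36·29=101868; k=3: 14910+14964+35·6·29=35964; k=4: 21000+36163+35·29·29=86598; k=5: 31422+0+35·43·29=75067 → min 35964.
Optimal order: ((W₁·(W₂·W₃))·((W₄·W₅)·W₆)) with cost 35964.

35964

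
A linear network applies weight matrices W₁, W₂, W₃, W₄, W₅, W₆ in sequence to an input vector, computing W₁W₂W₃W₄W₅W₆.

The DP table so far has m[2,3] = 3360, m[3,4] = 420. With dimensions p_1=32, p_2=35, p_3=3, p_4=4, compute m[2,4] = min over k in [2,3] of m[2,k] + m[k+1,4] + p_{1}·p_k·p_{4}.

m[2,4] = min over k∈[2,3] of m[2,k]+m[k+1,4]+p_{1}·p_k·p_{4}.
k=2: 0 + 420 + 32·35·4 = 4900; k=3: 3360 + 0 + 32·3·4 = 3744.
Minimum: 3744 at k=3.

3744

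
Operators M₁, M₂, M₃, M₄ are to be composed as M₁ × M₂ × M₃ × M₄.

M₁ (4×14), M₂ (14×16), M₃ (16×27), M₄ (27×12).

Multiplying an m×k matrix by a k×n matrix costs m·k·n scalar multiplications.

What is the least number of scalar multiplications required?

3920

Adjacent pairs: M₁M₂ = 4·14·16 = 896; M₂M₃ = 14·16·27 = 6048; M₃M₄ = 16·27·12 = 5184.
Length 3: M₁..M₃: k=1: 0+6048+4·14·27=7560; k=2: 896+0+4·16·27=2624 → min 2624 | M₂..M₄: k=2: 0+5184+14·16·12=7872; k=3: 6048+0+14·27·12=10584 → min 7872.
Length 4: M₁..M₄: k=1: 0+7872+4·14·12=8544; k=2: 896+5184+4·16·12=6848; k=3: 2624+0+4·27·12=3920 → min 3920.
Optimal order: (((M₁ × M₂) × M₃) × M₄) with cost 3920.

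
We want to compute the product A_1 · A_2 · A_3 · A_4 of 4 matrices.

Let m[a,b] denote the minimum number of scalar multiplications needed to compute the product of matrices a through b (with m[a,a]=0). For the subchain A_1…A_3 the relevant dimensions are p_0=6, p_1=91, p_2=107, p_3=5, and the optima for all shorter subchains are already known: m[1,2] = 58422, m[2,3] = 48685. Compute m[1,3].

m[1,3] = min over k∈[1,2] of m[1,k]+m[k+1,3]+p_{0}·p_k·p_{3}.
k=1: 0 + 48685 + 6·91·5 = 51415; k=2: 58422 + 0 + 6·107·5 = 61632.
Minimum: 51415 at k=1.

51415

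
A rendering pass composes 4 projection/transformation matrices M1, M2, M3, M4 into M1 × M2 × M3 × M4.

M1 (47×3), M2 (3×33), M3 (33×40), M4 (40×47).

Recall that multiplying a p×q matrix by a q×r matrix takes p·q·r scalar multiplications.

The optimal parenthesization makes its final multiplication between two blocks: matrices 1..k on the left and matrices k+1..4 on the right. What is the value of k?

Adjacent pairs: M1M2 = 47·3·33 = 4653; M2M3 = 3·33·40 = 3960; M3M4 = 33·40·47 = 62040.
Length 3: M1..M3: k=1: 0+3960+47·3·40=9600; k=2: 4653+0+47·33·40=66693 → min 9600 | M2..M4: k=2: 0+62040+3·33·47=66693; k=3: 3960+0+3·40·47=9600 → min 9600.
Top-level splits: k=1: (M1..M1)·(M2..M4) → 0+9600+47·3·47 = 16227; k=2: (M1..M2)·(M3..M4) → 4653+62040+47·33·47 = 139590; k=3: (M1..M3)·(M4..M4) → 9600+0+47·40·47 = 97960.
Best split is after M1, i.e. k = 1.

1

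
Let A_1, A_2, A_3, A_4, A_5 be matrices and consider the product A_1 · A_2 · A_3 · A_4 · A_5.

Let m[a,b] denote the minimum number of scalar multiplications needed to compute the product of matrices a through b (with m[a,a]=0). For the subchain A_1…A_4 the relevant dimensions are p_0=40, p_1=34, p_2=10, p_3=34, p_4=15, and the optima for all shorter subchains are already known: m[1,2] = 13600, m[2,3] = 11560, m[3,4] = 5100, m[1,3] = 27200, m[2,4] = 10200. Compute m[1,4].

24700

m[1,4] = min over k∈[1,3] of m[1,k]+m[k+1,4]+p_{0}·p_k·p_{4}.
k=1: 0 + 10200 + 40·34·15 = 30600; k=2: 13600 + 5100 + 40·10·15 = 24700; k=3: 27200 + 0 + 40·34·15 = 47600.
Minimum: 24700 at k=2.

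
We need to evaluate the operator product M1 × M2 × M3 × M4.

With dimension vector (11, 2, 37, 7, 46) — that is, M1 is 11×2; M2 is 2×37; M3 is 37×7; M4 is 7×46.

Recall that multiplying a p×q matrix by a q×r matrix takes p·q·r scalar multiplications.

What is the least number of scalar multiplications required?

2174

Adjacent pairs: M1M2 = 11·2·37 = 814; M2M3 = 2·37·7 = 518; M3M4 = 37·7·46 = 11914.
Length 3: M1..M3: k=1: 0+518+11·2·7=672; k=2: 814+0+11·37·7=3663 → min 672 | M2..M4: k=2: 0+11914+2·37·46=15318; k=3: 518+0+2·7·46=1162 → min 1162.
Length 4: M1..M4: k=1: 0+1162+11·2·46=2174; k=2: 814+11914+11·37·46=31450; k=3: 672+0+11·7·46=4214 → min 2174.
Optimal order: (M1 × ((M2 × M3) × M4)) with cost 2174.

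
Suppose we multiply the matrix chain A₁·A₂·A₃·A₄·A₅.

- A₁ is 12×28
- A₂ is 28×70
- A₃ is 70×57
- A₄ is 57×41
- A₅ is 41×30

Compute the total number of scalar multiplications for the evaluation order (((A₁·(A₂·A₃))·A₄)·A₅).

173676

(A₂·A₃): 28×70 by 70×57 → 28×57, cost 28·70·57 = 111720
(A₁·(A₂·A₃)): 12×28 by 28×57 → 12×57, cost 12·28·57 = 19152; cumulative 130872
((A₁·(A₂·A₃))·A₄): 12×57 by 57×41 → 12×41, cost 12·57·41 = 28044; cumulative 158916
(((A₁·(A₂·A₃))·A₄)·A₅): 12×41 by 41×30 → 12×30, cost 12·41·30 = 14760; cumulative 173676
Total: 173676 scalar multiplications.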